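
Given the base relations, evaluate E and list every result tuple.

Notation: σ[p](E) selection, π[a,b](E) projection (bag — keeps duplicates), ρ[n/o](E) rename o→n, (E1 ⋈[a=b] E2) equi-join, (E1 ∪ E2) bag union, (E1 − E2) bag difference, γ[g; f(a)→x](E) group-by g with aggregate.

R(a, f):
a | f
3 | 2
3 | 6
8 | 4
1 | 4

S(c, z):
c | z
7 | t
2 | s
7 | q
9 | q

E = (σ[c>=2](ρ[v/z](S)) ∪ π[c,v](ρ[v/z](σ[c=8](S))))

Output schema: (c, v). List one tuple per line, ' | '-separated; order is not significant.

Row counts bottom-up:
  S → 4
  ρ[v/z](S) → 4
  σ[c>=2](ρ[v/z](S)) → 4
  S → 4
  σ[c=8](S) → 0
  ρ[v/z](σ[c=8](S)) → 0
  π[c,v](ρ[v/z](σ[c=8](S))) → 0
  (σ[c>=2](ρ[v/z](S)) ∪ π[c,v](ρ[v/z](σ[c=8](S)))) → 4

== RESULT ==
c | v
2 | s
7 | q
7 | t
9 | q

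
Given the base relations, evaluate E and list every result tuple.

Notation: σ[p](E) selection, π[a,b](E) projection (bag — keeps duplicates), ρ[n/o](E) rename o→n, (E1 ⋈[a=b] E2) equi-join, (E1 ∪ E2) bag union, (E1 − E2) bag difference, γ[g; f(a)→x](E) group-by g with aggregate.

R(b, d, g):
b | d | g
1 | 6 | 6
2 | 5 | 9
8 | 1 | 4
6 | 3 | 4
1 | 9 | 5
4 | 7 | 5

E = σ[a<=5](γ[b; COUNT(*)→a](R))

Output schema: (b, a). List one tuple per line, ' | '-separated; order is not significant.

Stepwise |·|:
  R → 6
  γ[b; COUNT(*)→a](R) → 5
  σ[a<=5](γ[b; COUNT(*)→a](R)) → 5

== RESULT ==
b | a
1 | 2
2 | 1
4 | 1
6 | 1
8 | 1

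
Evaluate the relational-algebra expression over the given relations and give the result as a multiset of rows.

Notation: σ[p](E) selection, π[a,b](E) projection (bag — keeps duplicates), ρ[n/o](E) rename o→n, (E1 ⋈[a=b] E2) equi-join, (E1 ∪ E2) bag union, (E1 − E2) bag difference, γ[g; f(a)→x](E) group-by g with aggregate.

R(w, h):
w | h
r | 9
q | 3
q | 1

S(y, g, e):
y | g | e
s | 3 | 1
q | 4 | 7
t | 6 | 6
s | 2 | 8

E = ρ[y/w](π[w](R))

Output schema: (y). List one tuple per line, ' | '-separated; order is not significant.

Row counts bottom-up:
  R → 3
  π[w](R) → 3
  ρ[y/w](π[w](R)) → 3

== RESULT ==
y
q
q
r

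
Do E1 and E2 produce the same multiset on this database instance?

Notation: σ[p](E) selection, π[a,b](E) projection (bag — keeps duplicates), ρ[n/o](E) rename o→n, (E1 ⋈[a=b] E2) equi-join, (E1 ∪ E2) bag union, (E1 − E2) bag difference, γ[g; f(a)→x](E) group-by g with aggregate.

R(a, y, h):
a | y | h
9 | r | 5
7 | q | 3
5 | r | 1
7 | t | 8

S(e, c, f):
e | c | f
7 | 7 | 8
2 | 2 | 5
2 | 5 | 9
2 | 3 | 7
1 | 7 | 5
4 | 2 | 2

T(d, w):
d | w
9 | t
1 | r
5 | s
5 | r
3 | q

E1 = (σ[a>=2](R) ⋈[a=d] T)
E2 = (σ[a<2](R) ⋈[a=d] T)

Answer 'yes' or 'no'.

E1 row counts bottom-up:
  R → 4
  σ[a>=2](R) → 4
  T → 5
  (σ[a>=2](R) ⋈[a=d] T) → 3
E2 row counts bottom-up:
  R → 4
  σ[a<2](R) → 0
  T → 5
  (σ[a<2](R) ⋈[a=d] T) → 0

E1 result:
a | y | h | d | w
5 | r | 1 | 5 | r
5 | r | 1 | 5 | s
9 | r | 5 | 9 | t
E2 result:
a | y | h | d | w
(0 rows)
Witness: (5, 'r', 1, 5, 's') appears 1× in E1 but 0× in E2.

no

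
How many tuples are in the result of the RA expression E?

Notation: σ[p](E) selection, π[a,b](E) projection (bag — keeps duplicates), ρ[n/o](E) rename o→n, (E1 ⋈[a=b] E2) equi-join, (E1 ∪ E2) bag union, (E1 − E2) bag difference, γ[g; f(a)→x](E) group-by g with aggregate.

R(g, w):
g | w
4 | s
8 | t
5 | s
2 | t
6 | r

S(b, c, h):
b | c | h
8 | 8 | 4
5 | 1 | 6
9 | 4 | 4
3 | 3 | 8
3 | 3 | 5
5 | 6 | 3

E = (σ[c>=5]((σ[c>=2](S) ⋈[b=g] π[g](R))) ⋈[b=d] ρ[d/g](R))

Row counts bottom-up:
  S → 6
  σ[c>=2](S) → 5
  R → 5
  π[g](R) → 5
  (σ[c>=2](S) ⋈[b=g] π[g](R)) → 2
  σ[c>=5]((σ[c>=2](S) ⋈[b=g] π[g](R))) → 2
  R → 5
  ρ[d/g](R) → 5
  (σ[c>=5]((σ[c>=2](S) ⋈[b=g] π[g](R))) ⋈[b=d] ρ[d/g](R)) → 2

|E| = 2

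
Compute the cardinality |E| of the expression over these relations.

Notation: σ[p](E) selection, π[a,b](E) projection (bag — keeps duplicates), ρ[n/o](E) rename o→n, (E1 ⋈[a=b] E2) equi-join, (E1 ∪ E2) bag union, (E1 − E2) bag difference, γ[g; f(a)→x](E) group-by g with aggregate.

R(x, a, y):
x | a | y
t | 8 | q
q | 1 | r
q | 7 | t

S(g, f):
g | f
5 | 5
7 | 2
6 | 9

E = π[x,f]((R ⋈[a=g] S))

Subexpression sizes:
  R → 3
  S → 3
  (R ⋈[a=g] S) → 1
  π[x,f]((R ⋈[a=g] S)) → 1

|E| = 1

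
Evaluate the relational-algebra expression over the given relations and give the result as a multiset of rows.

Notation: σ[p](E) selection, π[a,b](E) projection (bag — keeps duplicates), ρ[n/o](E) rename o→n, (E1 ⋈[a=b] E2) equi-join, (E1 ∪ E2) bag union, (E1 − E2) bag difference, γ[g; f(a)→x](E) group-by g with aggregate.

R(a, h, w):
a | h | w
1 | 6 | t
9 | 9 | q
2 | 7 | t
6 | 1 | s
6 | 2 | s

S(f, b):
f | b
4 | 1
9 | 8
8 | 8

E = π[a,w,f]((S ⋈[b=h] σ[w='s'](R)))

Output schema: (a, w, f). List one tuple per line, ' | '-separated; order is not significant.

Stepwise |·|:
  S → 3
  R → 5
  σ[w='s'](R) → 2
  (S ⋈[b=h] σ[w='s'](R)) → 1
  π[a,w,f]((S ⋈[b=h] σ[w='s'](R))) → 1

== RESULT ==
a | w | f
6 | s | 4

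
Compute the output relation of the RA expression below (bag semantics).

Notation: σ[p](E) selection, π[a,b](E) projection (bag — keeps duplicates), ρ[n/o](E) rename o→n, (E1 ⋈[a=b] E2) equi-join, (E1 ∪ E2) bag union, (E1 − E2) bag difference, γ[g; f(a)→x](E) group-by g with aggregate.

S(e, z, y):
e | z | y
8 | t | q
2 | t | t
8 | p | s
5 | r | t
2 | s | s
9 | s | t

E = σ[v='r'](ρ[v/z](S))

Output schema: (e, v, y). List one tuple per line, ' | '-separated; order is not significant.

Row counts bottom-up:
  S → 6
  ρ[v/z](S) → 6
  σ[v='r'](ρ[v/z](S)) → 1

== RESULT ==
e | v | y
5 | r | t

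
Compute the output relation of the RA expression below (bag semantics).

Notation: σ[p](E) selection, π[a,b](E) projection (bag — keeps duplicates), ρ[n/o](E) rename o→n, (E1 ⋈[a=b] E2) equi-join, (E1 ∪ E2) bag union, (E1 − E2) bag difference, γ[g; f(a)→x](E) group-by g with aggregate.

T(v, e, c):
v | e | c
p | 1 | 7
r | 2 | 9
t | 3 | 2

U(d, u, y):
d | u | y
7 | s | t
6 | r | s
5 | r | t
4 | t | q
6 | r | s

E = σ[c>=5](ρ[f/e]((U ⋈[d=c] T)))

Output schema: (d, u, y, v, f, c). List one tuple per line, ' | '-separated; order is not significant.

Per-node cardinality:
  U → 5
  T → 3
  (U ⋈[d=c] T) → 1
  ρ[f/e]((U ⋈[d=c] T)) → 1
  σ[c>=5](ρ[f/e]((U ⋈[d=c] T))) → 1

== RESULT ==
d | u | y | v | f | c
7 | s | t | p | 1 | 7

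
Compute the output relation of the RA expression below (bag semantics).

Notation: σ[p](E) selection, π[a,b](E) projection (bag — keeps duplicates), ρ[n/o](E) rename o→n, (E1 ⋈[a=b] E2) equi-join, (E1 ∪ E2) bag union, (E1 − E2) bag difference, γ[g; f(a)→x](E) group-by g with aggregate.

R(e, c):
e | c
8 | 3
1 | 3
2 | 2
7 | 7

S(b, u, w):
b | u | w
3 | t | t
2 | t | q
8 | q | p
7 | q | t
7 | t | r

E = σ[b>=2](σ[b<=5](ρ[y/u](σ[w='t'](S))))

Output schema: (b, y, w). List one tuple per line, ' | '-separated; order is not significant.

Per-node cardinality:
  S → 5
  σ[w='t'](S) → 2
  ρ[y/u](σ[w='t'](S)) → 2
  σ[b<=5](ρ[y/u](σ[w='t'](S))) → 1
  σ[b>=2](σ[b<=5](ρ[y/u](σ[w='t'](S)))) → 1

== RESULT ==
b | y | w
3 | t | t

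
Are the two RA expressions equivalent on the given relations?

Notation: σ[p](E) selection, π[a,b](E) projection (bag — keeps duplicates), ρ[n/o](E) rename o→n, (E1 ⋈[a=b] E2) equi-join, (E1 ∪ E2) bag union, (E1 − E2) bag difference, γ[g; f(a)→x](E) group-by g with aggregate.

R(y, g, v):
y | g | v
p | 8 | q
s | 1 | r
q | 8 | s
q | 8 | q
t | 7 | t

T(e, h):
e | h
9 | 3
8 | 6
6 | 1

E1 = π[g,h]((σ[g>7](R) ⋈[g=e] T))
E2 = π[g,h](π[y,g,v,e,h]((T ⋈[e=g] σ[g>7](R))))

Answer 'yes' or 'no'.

E1 row counts bottom-up:
  R → 5
  σ[g>7](R) → 3
  T → 3
  (σ[g>7](R) ⋈[g=e] T) → 3
  π[g,h]((σ[g>7](R) ⋈[g=e] T)) → 3
E2 row counts bottom-up:
  T → 3
  R → 5
  σ[g>7](R) → 3
  (T ⋈[e=g] σ[g>7](R)) → 3
  π[y,g,v,e,h]((T ⋈[e=g] σ[g>7](R))) → 3
  π[g,h](π[y,g,v,e,h]((T ⋈[e=g] σ[g>7](R)))) → 3

E1 and E2 produce the same multiset:
g | h
8 | 6
8 | 6
8 | 6

yes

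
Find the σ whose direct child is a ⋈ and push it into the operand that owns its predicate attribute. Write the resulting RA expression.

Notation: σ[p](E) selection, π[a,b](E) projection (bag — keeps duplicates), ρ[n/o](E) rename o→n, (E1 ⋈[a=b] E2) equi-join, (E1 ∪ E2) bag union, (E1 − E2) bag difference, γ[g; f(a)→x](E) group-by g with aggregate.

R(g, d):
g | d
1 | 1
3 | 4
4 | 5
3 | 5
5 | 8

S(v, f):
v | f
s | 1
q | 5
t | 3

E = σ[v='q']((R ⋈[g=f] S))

σ filters on v, owned by the right side.
E' = (R ⋈[g=f] σ[v='q'](S))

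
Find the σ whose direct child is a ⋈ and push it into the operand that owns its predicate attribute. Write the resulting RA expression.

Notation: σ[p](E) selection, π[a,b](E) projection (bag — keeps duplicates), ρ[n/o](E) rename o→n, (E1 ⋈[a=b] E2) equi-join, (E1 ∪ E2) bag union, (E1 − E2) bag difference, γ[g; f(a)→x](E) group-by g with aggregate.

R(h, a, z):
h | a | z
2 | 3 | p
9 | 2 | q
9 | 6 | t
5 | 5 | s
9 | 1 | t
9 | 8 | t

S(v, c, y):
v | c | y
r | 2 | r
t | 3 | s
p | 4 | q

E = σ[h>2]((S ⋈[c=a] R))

σ filters on h, owned by the right side.
E' = (S ⋈[c=a] σ[h>2](R))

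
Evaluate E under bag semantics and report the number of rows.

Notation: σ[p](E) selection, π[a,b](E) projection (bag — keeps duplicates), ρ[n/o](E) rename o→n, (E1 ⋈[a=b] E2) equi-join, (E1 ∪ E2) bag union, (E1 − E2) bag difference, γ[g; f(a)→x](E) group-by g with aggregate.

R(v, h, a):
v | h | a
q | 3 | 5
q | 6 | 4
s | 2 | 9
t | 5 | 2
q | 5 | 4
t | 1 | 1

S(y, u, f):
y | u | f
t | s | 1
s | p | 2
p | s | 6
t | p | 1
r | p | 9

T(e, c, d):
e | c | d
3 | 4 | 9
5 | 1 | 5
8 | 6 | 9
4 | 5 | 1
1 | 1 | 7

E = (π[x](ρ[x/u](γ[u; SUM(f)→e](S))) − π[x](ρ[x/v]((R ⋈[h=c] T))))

Row counts bottom-up:
  S → 5
  γ[u; SUM(f)→e](S) → 2
  ρ[x/u](γ[u; SUM(f)→e](S)) → 2
  π[x](ρ[x/u](γ[u; SUM(f)→e](S))) → 2
  R → 6
  T → 5
  (R ⋈[h=c] T) → 5
  ρ[x/v]((R ⋈[h=c] T)) → 5
  π[x](ρ[x/v]((R ⋈[h=c] T))) → 5
  (π[x](ρ[x/u](γ[u; SUM(f)→e](S))) − π[x](ρ[x/v]((R ⋈[h=c] T)))) → 2

|E| = 2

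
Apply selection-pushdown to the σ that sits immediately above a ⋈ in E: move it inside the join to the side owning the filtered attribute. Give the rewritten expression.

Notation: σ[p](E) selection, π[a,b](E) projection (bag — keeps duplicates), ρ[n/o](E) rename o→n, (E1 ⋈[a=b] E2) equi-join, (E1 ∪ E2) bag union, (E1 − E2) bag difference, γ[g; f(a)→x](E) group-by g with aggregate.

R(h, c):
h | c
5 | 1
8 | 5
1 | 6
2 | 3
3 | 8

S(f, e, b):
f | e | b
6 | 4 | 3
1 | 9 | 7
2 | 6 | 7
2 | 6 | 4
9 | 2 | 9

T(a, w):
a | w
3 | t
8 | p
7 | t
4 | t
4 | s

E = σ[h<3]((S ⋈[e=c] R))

σ filters on h, owned by the right side.
E' = (S ⋈[e=c] σ[h<3](R))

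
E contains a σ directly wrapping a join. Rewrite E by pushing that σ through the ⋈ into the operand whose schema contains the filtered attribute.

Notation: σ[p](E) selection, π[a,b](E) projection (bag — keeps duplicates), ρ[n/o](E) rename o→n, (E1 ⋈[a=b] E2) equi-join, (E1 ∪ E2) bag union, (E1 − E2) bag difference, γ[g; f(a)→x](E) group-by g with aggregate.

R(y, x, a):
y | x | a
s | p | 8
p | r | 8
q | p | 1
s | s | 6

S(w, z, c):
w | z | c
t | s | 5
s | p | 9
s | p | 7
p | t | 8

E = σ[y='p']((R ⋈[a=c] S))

σ filters on y, owned by the left side.
E' = (σ[y='p'](R) ⋈[a=c] S)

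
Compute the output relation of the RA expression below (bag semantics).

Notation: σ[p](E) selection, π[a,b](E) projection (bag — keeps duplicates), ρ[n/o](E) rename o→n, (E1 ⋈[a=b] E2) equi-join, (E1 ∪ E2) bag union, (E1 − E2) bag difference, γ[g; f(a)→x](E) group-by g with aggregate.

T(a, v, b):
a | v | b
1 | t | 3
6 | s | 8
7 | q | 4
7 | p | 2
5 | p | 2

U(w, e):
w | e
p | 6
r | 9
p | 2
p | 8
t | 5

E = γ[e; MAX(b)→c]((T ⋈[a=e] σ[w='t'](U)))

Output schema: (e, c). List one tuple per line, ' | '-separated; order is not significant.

Row counts bottom-up:
  T → 5
  U → 5
  σ[w='t'](U) → 1
  (T ⋈[a=e] σ[w='t'](U)) → 1
  γ[e; MAX(b)→c]((T ⋈[a=e] σ[w='t'](U))) → 1

== RESULT ==
e | c
5 | 2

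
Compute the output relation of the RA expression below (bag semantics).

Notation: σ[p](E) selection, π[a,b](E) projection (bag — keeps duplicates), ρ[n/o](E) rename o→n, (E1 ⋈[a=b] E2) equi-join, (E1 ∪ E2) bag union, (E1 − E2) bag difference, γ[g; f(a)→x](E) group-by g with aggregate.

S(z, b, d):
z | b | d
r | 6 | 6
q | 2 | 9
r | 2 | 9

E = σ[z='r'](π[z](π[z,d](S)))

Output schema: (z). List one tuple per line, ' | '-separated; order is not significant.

Per-node cardinality:
  S → 3
  π[z,d](S) → 3
  π[z](π[z,d](S)) → 3
  σ[z='r'](π[z](π[z,d](S))) → 2

== RESULT ==
z
r
r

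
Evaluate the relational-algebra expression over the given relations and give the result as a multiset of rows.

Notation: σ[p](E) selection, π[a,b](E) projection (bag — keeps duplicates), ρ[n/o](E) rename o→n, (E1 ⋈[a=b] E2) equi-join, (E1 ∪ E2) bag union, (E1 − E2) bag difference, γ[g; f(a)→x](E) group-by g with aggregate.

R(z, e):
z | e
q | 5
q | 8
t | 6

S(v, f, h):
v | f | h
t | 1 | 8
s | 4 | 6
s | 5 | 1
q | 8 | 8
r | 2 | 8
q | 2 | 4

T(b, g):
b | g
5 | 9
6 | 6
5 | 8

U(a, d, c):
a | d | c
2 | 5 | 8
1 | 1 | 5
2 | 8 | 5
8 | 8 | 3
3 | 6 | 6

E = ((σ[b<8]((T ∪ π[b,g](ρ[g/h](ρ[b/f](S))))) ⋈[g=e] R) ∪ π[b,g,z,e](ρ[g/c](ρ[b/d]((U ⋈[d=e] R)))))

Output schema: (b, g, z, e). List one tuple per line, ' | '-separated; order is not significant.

Stepwise |·|:
  T → 3
  S → 6
  ρ[b/f](S) → 6
  ρ[g/h](ρ[b/f](S)) → 6
  π[b,g](ρ[g/h](ρ[b/f](S))) → 6
  (T ∪ π[b,g](ρ[g/h](ρ[b/f](S)))) → 9
  σ[b<8]((T ∪ π[b,g](ρ[g/h](ρ[b/f](S))))) → 8
  R → 3
  (σ[b<8]((T ∪ π[b,g](ρ[g/h](ρ[b/f](S))))) ⋈[g=e] R) → 5
  U → 5
  R → 3
  (U ⋈[d=e] R) → 4
  ρ[b/d]((U ⋈[d=e] R)) → 4
  ρ[g/c](ρ[b/d]((U ⋈[d=e] R))) → 4
  π[b,g,z,e](ρ[g/c](ρ[b/d]((U ⋈[d=e] R)))) → 4
  ((σ[b<8]((T ∪ π[b,g](ρ[g/h](ρ[b/f](S))))) ⋈[g=e] R) ∪ π[b,g,z,e](ρ[g/c](ρ[b/d]((U ⋈[d=e] R))))) → 9

== RESULT ==
b | g | z | e
1 | 8 | q | 8
2 | 8 | q | 8
4 | 6 | t | 6
5 | 8 | q | 5
5 | 8 | q | 8
6 | 6 | t | 6
6 | 6 | t | 6
8 | 3 | q | 8
8 | 5 | q | 8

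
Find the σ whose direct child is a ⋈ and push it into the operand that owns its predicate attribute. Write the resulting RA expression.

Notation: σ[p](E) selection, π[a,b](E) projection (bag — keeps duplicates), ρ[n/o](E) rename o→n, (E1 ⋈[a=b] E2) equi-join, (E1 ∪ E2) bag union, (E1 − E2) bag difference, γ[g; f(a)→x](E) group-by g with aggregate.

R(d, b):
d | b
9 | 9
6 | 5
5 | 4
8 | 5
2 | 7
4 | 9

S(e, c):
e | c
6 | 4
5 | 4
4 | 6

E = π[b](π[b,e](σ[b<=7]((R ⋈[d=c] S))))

σ filters on b, owned by the left side.
E' = π[b](π[b,e]((σ[b<=7](R) ⋈[d=c] S)))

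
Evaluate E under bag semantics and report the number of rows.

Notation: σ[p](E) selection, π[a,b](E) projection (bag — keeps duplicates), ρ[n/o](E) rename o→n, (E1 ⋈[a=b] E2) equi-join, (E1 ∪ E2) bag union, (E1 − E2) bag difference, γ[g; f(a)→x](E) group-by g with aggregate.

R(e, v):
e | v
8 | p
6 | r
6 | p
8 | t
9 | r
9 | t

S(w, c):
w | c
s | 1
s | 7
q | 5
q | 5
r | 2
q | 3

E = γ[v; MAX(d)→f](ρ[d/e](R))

Subexpression sizes:
  R → 6
  ρ[d/e](R) → 6
  γ[v; MAX(d)→f](ρ[d/e](R)) → 3

|E| = 3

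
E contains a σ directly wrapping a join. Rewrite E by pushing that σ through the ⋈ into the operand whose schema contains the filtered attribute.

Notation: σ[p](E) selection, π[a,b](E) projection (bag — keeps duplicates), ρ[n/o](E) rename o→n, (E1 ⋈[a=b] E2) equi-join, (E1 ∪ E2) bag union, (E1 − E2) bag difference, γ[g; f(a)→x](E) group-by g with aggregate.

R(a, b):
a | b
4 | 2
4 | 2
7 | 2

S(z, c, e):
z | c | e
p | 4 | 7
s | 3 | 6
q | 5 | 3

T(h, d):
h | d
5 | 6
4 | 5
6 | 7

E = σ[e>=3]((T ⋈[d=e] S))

σ filters on e, owned by the right side.
E' = (T ⋈[d=e] σ[e>=3](S))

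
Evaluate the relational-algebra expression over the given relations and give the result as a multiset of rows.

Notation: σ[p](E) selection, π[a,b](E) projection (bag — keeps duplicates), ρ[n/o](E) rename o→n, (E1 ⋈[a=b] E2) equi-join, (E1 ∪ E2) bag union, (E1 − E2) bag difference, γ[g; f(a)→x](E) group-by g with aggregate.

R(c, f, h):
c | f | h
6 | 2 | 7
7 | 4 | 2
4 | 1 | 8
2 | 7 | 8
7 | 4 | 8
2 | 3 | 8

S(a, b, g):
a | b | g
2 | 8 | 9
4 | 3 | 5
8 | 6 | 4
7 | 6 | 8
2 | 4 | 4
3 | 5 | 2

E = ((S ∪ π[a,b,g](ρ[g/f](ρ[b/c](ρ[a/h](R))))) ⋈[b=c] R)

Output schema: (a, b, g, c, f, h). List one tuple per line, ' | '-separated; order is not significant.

Per-node cardinality:
  S → 6
  R → 6
  ρ[a/h](R) → 6
  ρ[b/c](ρ[a/h](R)) → 6
  ρ[g/f](ρ[b/c](ρ[a/h](R))) → 6
  π[a,b,g](ρ[g/f](ρ[b/c](ρ[a/h](R)))) → 6
  (S ∪ π[a,b,g](ρ[g/f](ρ[b/c](ρ[a/h](R))))) → 12
  R → 6
  ((S ∪ π[a,b,g](ρ[g/f](ρ[b/c](ρ[a/h](R))))) ⋈[b=c] R) → 13

== RESULT ==
a | b | g | c | f | h
2 | 4 | 4 | 4 | 1 | 8
2 | 7 | 4 | 7 | 4 | 2
2 | 7 | 4 | 7 | 4 | 8
7 | 6 | 2 | 6 | 2 | 7
7 | 6 | 8 | 6 | 2 | 7
8 | 2 | 3 | 2 | 3 | 8
8 | 2 | 3 | 2 | 7 | 8
8 | 2 | 7 | 2 | 3 | 8
8 | 2 | 7 | 2 | 7 | 8
8 | 4 | 1 | 4 | 1 | 8
8 | 6 | 4 | 6 | 2 | 7
8 | 7 | 4 | 7 | 4 | 2
8 | 7 | 4 | 7 | 4 | 8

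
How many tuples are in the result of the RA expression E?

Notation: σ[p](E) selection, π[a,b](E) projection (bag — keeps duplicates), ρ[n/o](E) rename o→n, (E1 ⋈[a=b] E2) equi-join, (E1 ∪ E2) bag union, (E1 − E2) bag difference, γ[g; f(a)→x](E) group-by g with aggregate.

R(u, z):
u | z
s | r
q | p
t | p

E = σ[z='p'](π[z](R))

Stepwise |·|:
  R → 3
  π[z](R) → 3
  σ[z='p'](π[z](R)) → 2

|E| = 2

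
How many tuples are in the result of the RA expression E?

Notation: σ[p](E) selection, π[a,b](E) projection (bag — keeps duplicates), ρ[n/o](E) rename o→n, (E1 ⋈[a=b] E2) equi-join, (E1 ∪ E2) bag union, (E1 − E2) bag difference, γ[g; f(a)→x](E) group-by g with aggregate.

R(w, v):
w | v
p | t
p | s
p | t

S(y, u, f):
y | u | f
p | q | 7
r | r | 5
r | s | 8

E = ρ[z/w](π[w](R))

Per-node cardinality:
  R → 3
  π[w](R) → 3
  ρ[z/w](π[w](R)) → 3

|E| = 3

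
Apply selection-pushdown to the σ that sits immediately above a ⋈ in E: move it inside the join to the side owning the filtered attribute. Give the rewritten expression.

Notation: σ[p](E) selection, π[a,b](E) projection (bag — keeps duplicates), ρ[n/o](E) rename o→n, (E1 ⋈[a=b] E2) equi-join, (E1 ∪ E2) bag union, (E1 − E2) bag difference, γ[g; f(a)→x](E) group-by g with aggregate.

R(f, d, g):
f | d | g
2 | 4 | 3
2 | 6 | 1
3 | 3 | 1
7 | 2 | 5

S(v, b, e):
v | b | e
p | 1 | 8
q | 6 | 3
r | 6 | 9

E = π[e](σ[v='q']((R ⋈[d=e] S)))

σ filters on v, owned by the right side.
E' = π[e]((R ⋈[d=e] σ[v='q'](S)))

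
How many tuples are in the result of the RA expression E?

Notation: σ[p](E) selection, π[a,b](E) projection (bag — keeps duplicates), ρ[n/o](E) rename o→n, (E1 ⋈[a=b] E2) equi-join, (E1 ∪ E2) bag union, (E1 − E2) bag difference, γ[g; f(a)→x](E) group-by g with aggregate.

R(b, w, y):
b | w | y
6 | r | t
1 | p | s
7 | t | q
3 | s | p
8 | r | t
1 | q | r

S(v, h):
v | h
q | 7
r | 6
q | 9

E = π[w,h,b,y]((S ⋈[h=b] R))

Stepwise |·|:
  S → 3
  R → 6
  (S ⋈[h=b] R) → 2
  π[w,h,b,y]((S ⋈[h=b] R)) → 2

|E| = 2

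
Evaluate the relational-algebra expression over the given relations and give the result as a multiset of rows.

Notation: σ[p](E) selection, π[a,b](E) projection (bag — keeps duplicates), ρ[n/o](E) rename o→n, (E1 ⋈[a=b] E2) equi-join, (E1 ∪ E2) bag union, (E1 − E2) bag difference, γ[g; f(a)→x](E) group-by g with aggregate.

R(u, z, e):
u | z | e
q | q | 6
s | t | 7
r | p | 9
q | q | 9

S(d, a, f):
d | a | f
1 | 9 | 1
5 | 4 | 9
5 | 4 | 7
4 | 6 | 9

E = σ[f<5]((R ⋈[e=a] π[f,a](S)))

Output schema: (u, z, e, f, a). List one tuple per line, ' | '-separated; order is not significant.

Subexpression sizes:
  R → 4
  S → 4
  π[f,a](S) → 4
  (R ⋈[e=a] π[f,a](S)) → 3
  σ[f<5]((R ⋈[e=a] π[f,a](S))) → 2

== RESULT ==
u | z | e | f | a
q | q | 9 | 1 | 9
r | p | 9 | 1 | 9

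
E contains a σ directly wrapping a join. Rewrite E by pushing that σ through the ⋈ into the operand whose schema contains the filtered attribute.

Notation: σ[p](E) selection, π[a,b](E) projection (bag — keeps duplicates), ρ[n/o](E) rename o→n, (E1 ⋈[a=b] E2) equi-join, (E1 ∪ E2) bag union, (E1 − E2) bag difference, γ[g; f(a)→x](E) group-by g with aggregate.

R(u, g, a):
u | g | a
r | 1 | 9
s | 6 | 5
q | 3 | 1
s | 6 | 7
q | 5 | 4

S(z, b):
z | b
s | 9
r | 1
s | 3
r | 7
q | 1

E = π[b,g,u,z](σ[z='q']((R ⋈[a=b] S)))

σ filters on z, owned by the right side.
E' = π[b,g,u,z]((R ⋈[a=b] σ[z='q'](S)))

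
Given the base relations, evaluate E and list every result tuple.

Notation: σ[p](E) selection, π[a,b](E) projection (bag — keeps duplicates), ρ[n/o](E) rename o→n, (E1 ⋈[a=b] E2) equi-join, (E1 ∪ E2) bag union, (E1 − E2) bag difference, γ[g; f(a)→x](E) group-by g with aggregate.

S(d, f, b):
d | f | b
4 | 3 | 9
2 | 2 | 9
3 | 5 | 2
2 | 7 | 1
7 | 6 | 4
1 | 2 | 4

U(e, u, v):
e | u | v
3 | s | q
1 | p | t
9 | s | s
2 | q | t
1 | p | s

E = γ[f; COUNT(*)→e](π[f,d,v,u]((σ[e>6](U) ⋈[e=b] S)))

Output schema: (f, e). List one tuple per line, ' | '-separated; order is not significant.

Stepwise |·|:
  U → 5
  σ[e>6](U) → 1
  S → 6
  (σ[e>6](U) ⋈[e=b] S) → 2
  π[f,d,v,u]((σ[e>6](U) ⋈[e=b] S)) → 2
  γ[f; COUNT(*)→e](π[f,d,v,u]((σ[e>6](U) ⋈[e=b] S))) → 2

== RESULT ==
f | e
2 | 1
3 | 1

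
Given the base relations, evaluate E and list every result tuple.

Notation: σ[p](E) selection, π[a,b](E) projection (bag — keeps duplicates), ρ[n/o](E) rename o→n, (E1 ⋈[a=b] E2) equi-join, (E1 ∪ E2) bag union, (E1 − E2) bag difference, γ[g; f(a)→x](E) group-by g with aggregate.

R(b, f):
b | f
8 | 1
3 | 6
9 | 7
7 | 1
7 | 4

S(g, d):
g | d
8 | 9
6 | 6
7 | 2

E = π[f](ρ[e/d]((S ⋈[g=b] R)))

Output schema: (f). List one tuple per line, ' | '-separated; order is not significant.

Subexpression sizes:
  S → 3
  R → 5
  (S ⋈[g=b] R) → 3
  ρ[e/d]((S ⋈[g=b] R)) → 3
  π[f](ρ[e/d]((S ⋈[g=b] R))) → 3

== RESULT ==
f
1
1
4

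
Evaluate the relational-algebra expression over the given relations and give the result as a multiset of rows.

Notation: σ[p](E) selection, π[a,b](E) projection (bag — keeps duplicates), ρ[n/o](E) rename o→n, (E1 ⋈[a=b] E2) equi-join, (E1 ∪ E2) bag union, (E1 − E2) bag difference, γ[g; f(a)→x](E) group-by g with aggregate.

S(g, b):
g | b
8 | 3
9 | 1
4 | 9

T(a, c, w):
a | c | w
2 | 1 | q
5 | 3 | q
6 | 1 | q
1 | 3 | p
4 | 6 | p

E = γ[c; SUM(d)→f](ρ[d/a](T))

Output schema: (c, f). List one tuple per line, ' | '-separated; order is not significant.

Row counts bottom-up:
  T → 5
  ρ[d/a](T) → 5
  γ[c; SUM(d)→f](ρ[d/a](T)) → 3

== RESULT ==
c | f
1 | 8
3 | 6
6 | 4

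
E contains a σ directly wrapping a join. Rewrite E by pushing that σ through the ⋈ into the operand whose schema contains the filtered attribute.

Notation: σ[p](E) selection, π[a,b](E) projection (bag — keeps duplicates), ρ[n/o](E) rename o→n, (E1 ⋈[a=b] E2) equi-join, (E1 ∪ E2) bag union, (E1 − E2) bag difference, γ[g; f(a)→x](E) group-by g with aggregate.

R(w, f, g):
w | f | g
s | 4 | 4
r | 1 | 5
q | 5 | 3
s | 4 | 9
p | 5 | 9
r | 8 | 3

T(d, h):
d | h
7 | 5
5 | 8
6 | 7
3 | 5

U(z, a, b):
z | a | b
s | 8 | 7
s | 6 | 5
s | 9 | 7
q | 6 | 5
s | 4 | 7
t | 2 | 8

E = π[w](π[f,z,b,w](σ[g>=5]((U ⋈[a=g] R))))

σ filters on g, owned by the right side.
E' = π[w](π[f,z,b,w]((U ⋈[a=g] σ[g>=5](R))))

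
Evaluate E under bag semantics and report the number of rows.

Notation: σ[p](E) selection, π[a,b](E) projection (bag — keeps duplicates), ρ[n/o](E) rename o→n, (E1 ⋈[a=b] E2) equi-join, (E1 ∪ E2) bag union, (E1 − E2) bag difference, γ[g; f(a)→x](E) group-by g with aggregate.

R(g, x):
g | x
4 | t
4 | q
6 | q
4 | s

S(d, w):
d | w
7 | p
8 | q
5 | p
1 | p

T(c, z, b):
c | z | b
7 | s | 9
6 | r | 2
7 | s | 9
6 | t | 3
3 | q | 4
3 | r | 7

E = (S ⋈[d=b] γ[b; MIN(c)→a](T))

Subexpression sizes:
  S → 4
  T → 6
  γ[b; MIN(c)→a](T) → 5
  (S ⋈[d=b] γ[b; MIN(c)→a](T)) → 1

|E| = 1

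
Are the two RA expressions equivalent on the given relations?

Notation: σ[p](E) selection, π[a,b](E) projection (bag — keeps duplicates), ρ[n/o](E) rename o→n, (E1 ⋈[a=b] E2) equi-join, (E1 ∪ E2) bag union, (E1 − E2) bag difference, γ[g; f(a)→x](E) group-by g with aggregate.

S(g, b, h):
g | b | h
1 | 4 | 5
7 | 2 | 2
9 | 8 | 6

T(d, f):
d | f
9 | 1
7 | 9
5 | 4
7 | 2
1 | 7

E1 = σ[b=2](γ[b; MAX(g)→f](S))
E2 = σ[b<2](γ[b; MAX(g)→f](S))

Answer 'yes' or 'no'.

E1 row counts bottom-up:
  S → 3
  γ[b; MAX(g)→f](S) → 3
  σ[b=2](γ[b; MAX(g)→f](S)) → 1
E2 row counts bottom-up:
  S → 3
  γ[b; MAX(g)→f](S) → 3
  σ[b<2](γ[b; MAX(g)→f](S)) → 0

E1 result:
b | f
2 | 7
E2 result:
b | f
(0 rows)
Witness: (2, 7) appears 1× in E1 but 0× in E2.

no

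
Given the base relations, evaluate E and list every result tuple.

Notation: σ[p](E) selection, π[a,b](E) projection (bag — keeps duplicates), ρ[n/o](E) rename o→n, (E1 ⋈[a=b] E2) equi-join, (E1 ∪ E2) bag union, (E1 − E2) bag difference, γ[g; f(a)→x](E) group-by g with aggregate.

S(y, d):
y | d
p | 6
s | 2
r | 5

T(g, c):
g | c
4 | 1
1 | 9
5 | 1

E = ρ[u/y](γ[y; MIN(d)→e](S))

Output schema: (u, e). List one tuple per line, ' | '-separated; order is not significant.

Stepwise |·|:
  S → 3
  γ[y; MIN(d)→e](S) → 3
  ρ[u/y](γ[y; MIN(d)→e](S)) → 3

== RESULT ==
u | e
p | 6
r | 5
s | 2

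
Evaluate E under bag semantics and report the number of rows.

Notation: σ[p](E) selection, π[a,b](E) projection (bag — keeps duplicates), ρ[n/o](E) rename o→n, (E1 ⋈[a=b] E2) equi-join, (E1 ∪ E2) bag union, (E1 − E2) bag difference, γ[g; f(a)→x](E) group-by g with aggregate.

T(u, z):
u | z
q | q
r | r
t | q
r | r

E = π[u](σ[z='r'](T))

Per-node cardinality:
  T → 4
  σ[z='r'](T) → 2
  π[u](σ[z='r'](T)) → 2

|E| = 2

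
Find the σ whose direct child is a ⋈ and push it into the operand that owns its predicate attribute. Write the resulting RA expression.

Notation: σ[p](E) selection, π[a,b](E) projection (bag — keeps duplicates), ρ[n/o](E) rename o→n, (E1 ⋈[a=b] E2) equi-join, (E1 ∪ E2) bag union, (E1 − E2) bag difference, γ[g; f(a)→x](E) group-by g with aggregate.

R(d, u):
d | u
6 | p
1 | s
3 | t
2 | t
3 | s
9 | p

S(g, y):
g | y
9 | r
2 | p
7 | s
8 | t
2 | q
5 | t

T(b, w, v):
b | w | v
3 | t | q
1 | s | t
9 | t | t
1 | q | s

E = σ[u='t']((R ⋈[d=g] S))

σ filters on u, owned by the left side.
E' = (σ[u='t'](R) ⋈[d=g] S)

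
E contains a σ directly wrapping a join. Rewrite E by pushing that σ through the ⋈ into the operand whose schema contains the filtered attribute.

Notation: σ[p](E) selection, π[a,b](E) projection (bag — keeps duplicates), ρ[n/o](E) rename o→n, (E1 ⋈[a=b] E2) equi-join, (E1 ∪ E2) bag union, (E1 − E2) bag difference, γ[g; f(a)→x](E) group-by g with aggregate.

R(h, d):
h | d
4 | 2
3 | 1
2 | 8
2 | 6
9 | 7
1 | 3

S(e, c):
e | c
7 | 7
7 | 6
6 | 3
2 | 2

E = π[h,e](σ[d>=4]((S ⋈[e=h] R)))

σ filters on d, owned by the right side.
E' = π[h,e]((S ⋈[e=h] σ[d>=4](R)))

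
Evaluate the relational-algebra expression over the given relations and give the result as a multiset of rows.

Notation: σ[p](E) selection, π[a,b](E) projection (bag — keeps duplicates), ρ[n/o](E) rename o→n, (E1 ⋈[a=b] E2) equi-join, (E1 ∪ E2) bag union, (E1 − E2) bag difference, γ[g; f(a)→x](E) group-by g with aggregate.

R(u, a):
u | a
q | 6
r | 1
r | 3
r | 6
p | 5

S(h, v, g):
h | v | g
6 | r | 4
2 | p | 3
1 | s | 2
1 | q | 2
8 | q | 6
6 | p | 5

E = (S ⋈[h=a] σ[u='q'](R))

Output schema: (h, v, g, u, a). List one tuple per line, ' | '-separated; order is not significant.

Subexpression sizes:
  S → 6
  R → 5
  σ[u='q'](R) → 1
  (S ⋈[h=a] σ[u='q'](R)) → 2

== RESULT ==
h | v | g | u | a
6 | p | 5 | q | 6
6 | r | 4 | q | 6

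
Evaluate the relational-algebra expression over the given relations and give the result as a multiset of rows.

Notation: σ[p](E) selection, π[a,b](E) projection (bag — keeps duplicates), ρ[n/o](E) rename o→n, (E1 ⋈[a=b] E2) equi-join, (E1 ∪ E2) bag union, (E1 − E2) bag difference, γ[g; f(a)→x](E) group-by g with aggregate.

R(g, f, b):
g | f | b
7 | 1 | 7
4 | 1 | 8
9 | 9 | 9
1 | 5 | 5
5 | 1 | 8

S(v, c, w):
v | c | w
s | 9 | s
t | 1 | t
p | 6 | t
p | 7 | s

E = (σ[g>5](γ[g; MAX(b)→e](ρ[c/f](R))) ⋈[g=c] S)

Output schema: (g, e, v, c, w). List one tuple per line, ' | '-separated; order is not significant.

Stepwise |·|:
  R → 5
  ρ[c/f](R) → 5
  γ[g; MAX(b)→e](ρ[c/f](R)) → 5
  σ[g>5](γ[g; MAX(b)→e](ρ[c/f](R))) → 2
  S → 4
  (σ[g>5](γ[g; MAX(b)→e](ρ[c/f](R))) ⋈[g=c] S) → 2

== RESULT ==
g | e | v | c | w
7 | 7 | p | 7 | s
9 | 9 | s | 9 | s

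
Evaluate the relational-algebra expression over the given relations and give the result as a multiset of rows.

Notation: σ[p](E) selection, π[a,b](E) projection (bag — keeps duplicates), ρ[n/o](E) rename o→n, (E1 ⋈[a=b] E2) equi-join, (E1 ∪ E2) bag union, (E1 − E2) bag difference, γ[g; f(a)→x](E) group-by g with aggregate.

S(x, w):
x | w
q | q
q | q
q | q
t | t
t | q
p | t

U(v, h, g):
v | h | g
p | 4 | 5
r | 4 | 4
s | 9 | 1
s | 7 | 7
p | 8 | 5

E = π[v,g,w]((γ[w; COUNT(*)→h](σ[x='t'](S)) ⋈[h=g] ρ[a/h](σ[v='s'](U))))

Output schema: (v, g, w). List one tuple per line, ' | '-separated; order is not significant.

Subexpression sizes:
  S → 6
  σ[x='t'](S) → 2
  γ[w; COUNT(*)→h](σ[x='t'](S)) → 2
  U → 5
  σ[v='s'](U) → 2
  ρ[a/h](σ[v='s'](U)) → 2
  (γ[w; COUNT(*)→h](σ[x='t'](S)) ⋈[h=g] ρ[a/h](σ[v='s'](U))) → 2
  π[v,g,w]((γ[w; COUNT(*)→h](σ[x='t'](S)) ⋈[h=g] ρ[a/h](σ[v='s'](U)))) → 2

== RESULT ==
v | g | w
s | 1 | q
s | 1 | t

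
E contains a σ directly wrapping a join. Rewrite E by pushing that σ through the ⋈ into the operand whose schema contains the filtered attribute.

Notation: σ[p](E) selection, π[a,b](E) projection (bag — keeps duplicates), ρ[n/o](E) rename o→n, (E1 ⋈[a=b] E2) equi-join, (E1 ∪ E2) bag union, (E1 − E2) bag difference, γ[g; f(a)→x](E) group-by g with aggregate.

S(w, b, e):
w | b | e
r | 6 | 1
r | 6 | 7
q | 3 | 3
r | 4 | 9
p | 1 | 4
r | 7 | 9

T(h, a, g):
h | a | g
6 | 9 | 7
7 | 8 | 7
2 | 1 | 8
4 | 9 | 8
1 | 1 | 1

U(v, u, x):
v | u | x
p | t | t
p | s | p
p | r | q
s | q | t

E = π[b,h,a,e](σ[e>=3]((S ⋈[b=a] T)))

σ filters on e, owned by the left side.
E' = π[b,h,a,e]((σ[e>=3](S) ⋈[b=a] T))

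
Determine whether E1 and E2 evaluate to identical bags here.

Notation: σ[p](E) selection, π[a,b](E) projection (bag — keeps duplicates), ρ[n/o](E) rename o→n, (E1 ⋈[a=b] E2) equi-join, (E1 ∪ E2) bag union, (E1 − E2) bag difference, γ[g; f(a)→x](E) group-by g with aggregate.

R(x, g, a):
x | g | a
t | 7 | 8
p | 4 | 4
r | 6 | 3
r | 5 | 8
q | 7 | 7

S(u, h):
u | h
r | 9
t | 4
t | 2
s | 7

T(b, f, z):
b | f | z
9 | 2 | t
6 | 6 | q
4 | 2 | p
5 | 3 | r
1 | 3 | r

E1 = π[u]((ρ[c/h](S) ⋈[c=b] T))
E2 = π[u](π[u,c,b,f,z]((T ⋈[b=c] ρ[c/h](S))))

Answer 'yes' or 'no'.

E1 stepwise |·|:
  S → 4
  ρ[c/h](S) → 4
  T → 5
  (ρ[c/h](S) ⋈[c=b] T) → 2
  π[u]((ρ[c/h](S) ⋈[c=b] T)) → 2
E2 stepwise |·|:
  T → 5
  S → 4
  ρ[c/h](S) → 4
  (T ⋈[b=c] ρ[c/h](S)) → 2
  π[u,c,b,f,z]((T ⋈[b=c] ρ[c/h](S))) → 2
  π[u](π[u,c,b,f,z]((T ⋈[b=c] ρ[c/h](S)))) → 2

E1 and E2 produce the same multiset:
u
r
t

yes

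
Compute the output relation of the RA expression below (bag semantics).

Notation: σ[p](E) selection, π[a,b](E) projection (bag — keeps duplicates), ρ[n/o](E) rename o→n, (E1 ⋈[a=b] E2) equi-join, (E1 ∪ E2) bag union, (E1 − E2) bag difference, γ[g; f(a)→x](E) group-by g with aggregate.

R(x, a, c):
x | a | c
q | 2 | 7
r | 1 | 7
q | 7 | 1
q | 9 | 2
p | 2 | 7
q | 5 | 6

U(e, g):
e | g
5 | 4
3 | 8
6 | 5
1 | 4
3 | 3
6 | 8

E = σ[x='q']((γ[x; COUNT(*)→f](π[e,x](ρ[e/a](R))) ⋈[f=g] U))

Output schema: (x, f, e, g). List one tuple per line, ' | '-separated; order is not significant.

Row counts bottom-up:
  R → 6
  ρ[e/a](R) → 6
  π[e,x](ρ[e/a](R)) → 6
  γ[x; COUNT(*)→f](π[e,x](ρ[e/a](R))) → 3
  U → 6
  (γ[x; COUNT(*)→f](π[e,x](ρ[e/a](R))) ⋈[f=g] U) → 2
  σ[x='q']((γ[x; COUNT(*)→f](π[e,x](ρ[e/a](R))) ⋈[f=g] U)) → 2

== RESULT ==
x | f | e | g
q | 4 | 1 | 4
q | 4 | 5 | 4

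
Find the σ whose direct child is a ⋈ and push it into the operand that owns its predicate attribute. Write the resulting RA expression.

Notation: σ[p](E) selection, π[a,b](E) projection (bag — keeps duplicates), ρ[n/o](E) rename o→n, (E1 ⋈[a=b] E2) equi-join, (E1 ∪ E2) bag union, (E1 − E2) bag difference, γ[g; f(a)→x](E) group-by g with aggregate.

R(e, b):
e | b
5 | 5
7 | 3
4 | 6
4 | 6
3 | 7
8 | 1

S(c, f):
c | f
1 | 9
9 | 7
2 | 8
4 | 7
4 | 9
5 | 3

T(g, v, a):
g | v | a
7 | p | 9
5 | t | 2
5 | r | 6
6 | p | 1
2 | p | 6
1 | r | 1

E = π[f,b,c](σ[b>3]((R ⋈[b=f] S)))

σ filters on b, owned by the left side.
E' = π[f,b,c]((σ[b>3](R) ⋈[b=f] S))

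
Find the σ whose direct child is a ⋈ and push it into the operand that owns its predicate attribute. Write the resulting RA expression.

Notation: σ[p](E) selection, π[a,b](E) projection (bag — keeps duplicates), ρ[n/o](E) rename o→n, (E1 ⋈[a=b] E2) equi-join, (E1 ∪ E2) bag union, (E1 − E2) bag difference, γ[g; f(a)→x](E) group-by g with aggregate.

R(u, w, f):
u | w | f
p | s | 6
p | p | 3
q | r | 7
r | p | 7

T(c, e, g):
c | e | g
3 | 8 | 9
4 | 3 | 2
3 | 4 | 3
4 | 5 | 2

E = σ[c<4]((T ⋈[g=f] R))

σ filters on c, owned by the left side.
E' = (σ[c<4](T) ⋈[g=f] R)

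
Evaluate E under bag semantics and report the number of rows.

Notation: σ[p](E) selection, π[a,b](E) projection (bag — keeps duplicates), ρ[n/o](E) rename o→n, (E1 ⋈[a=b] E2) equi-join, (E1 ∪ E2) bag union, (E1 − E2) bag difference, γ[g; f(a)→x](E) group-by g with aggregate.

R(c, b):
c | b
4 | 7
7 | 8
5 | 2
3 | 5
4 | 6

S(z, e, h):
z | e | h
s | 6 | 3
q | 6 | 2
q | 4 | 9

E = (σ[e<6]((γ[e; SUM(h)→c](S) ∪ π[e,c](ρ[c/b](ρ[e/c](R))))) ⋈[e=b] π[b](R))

Per-node cardinality:
  S → 3
  γ[e; SUM(h)→c](S) → 2
  R → 5
  ρ[e/c](R) → 5
  ρ[c/b](ρ[e/c](R)) → 5
  π[e,c](ρ[c/b](ρ[e/c](R))) → 5
  (γ[e; SUM(h)→c](S) ∪ π[e,c](ρ[c/b](ρ[e/c](R)))) → 7
  σ[e<6]((γ[e; SUM(h)→c](S) ∪ π[e,c](ρ[c/b](ρ[e/c](R))))) → 5
  R → 5
  π[b](R) → 5
  (σ[e<6]((γ[e; SUM(h)→c](S) ∪ π[e,c](ρ[c/b](ρ[e/c](R))))) ⋈[e=b] π[b](R)) → 1

|E| = 1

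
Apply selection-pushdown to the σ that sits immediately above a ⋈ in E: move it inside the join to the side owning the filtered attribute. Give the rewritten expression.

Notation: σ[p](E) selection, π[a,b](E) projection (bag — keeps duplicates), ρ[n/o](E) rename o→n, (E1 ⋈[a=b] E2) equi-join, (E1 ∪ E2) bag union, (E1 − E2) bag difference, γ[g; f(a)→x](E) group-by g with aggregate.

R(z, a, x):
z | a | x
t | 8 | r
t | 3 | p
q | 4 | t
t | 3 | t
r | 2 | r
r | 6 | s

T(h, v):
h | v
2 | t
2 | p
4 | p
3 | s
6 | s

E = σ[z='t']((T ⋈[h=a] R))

σ filters on z, owned by the right side.
E' = (T ⋈[h=a] σ[z='t'](R))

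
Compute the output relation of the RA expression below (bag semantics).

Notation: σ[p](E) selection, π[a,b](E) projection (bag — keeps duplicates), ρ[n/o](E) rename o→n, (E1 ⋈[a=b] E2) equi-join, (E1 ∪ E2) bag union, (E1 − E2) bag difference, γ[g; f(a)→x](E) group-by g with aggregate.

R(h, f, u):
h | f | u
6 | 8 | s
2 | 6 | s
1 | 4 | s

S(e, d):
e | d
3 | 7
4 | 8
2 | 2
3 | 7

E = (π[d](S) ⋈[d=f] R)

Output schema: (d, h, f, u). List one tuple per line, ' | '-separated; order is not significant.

Row counts bottom-up:
  S → 4
  π[d](S) → 4
  R → 3
  (π[d](S) ⋈[d=f] R) → 1

== RESULT ==
d | h | f | u
8 | 6 | 8 | s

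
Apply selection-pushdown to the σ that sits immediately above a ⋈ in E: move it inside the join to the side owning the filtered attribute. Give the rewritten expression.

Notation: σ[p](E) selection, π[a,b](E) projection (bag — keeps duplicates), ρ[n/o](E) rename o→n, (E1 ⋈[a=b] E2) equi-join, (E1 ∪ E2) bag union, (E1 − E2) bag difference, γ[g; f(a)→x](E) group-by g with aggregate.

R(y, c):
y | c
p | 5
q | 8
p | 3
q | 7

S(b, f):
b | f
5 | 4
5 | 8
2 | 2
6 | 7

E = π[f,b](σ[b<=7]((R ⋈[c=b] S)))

σ filters on b, owned by the right side.
E' = π[f,b]((R ⋈[c=b] σ[b<=7](S)))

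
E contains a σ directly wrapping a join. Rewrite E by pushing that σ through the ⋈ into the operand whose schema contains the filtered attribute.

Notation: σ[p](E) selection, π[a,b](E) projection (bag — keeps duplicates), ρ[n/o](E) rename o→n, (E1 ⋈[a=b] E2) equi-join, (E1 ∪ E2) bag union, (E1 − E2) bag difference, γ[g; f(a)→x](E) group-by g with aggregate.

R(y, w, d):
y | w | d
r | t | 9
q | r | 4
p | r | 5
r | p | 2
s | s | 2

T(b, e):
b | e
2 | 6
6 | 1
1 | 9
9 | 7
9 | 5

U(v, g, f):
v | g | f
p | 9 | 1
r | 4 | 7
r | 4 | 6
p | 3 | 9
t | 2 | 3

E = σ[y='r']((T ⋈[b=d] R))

σ filters on y, owned by the right side.
E' = (T ⋈[b=d] σ[y='r'](R))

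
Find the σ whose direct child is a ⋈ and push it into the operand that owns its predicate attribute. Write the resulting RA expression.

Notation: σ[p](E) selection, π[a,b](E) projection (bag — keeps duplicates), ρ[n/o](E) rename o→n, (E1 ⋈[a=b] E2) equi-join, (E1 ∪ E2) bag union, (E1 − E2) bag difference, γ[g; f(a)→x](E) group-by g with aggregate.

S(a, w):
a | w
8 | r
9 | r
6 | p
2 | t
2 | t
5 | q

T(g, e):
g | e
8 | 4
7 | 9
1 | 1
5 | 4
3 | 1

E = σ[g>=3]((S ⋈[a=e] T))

σ filters on g, owned by the right side.
E' = (S ⋈[a=e] σ[g>=3](T))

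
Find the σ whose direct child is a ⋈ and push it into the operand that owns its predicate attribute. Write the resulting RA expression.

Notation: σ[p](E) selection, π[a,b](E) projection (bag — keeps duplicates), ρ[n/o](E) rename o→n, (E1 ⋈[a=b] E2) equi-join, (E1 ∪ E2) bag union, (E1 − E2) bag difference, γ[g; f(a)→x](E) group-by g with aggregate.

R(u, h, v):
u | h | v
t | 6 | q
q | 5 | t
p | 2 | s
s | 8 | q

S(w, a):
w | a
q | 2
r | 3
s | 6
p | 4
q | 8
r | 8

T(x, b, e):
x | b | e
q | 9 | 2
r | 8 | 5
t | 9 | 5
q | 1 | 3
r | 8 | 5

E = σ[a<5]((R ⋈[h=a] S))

σ filters on a, owned by the right side.
E' = (R ⋈[h=a] σ[a<5](S))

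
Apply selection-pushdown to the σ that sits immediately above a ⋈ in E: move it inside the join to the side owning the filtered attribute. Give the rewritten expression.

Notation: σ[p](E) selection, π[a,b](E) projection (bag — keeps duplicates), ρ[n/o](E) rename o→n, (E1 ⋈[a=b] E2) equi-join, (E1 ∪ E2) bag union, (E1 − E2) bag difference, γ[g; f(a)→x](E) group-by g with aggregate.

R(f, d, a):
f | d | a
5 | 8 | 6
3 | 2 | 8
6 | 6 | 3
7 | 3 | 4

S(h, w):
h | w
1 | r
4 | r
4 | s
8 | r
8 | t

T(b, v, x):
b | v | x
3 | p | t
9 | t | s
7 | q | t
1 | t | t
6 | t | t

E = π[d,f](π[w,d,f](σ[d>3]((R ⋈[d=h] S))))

σ filters on d, owned by the left side.
E' = π[d,f](π[w,d,f]((σ[d>3](R) ⋈[d=h] S)))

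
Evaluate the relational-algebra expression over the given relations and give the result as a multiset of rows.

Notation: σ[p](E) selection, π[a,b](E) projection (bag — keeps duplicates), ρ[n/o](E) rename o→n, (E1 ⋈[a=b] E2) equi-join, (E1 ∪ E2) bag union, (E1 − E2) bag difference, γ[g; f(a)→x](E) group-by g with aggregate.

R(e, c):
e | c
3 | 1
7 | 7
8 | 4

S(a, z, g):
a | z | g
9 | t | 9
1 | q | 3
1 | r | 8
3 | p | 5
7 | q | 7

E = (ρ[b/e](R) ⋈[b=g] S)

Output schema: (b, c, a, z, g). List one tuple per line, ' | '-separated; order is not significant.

Stepwise |·|:
  R → 3
  ρ[b/e](R) → 3
  S → 5
  (ρ[b/e](R) ⋈[b=g] S) → 3

== RESULT ==
b | c | a | z | g
3 | 1 | 1 | q | 3
7 | 7 | 7 | q | 7
8 | 4 | 1 | r | 8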